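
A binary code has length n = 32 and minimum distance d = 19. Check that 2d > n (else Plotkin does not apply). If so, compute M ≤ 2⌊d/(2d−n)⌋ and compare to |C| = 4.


Plotkin bound M ≤ 6; given |C| = 4 ≤ bound (satisfied).

Check applicability: 2d = 38, n = 32.
2d − n = 6 > 0, so Plotkin applies.
Compute d/(2d−n) = 19/6 ≈ 3.1667.
⌊d/(2d−n)⌋ = 3.
Plotkin bound: M ≤ 2·3 = 6.
Given |C| = 4, check: satisfied.
This |C| is below the Plotkin bound.


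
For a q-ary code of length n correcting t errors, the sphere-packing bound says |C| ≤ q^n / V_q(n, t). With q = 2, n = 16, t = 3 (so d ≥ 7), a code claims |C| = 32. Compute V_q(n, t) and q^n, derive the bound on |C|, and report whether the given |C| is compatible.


V_q(n, t) = 697, q^n = 65536, Hamming bound = 94, |C| = 32 ≤ bound (satisfied).

Step 1: Compute V_q(n, t) = Σ_{j=0}^3 C(n, j) (q−1)^j.
  j = 0: C(16,0)·(1)^0 = 1·1 = 1.
  j = 1: C(16,1)·(1)^1 = 16·1 = 16.
  j = 2: C(16,2)·(1)^2 = 120·1 = 120.
  j = 3: C(16,3)·(1)^3 = 560·1 = 560.
  V_q(n, t) = 1 + 16 + 120 + 560 = 697.
Step 2: q^n = 2^16 = 65536.
Step 3: Hamming bound ⌊q^n / V_q(n,t)⌋ = ⌊65536/697⌋ = 94.
Step 4: Compare |C| = 32 to 94: satisfied.
The claimed |C| lies below the Hamming bound.


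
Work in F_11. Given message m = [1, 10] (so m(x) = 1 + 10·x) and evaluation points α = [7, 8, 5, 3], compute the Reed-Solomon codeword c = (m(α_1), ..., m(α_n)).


c = [5, 4, 7, 9]

Message polynomial: m(x) = 1 + 10·x (mod 11).
For each evaluation point α_i, compute m(α_i) mod 11:
  α_1 = 7: Horner steps 10 → 5, so m(7) = 5.
  α_2 = 8: Horner steps 10 → 4, so m(8) = 4.
  α_3 = 5: Horner steps 10 → 7, so m(5) = 7.
  α_4 = 3: Horner steps 10 → 9, so m(3) = 9.
Codeword c = [5, 4, 7, 9] ∈ F_11^4.


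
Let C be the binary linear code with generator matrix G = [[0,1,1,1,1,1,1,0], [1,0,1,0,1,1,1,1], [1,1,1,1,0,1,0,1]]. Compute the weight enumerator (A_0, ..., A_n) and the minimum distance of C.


Weight distribution: A_0 = 1, A_2 = 1, A_4 = 3, A_6 = 3. Minimum distance d = 2.

Enumerate all 2^3 = 8 messages m ∈ F_2^3.
For each, compute codeword c = mG in F_2^8, then tally its weight.
  m = 000 → c = 00000000, weight = 0.
  m = 100 → c = 01111110, weight = 6.
  m = 010 → c = 10101111, weight = 6.
  m = 110 → c = 11010001, weight = 4.
  m = 001 → c = 11110101, weight = 6.
  m = 101 → c = 10001011, weight = 4.
  m = 011 → c = 01011010, weight = 4.
  m = 111 → c = 00100100, weight = 2.
Tally weights:
  weight 0: 1 codewords.
  weight 2: 1 codewords.
  weight 4: 3 codewords.
  weight 6: 3 codewords.
Minimum distance d = smallest w > 0 with A_w > 0 = 2.
Sanity: Σ A_w = 8 = 2^3 = 8 ✓.


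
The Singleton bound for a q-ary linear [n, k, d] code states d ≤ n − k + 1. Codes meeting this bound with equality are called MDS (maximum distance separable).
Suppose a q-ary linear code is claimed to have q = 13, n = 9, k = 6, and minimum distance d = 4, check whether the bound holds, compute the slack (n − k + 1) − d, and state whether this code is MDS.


Singleton RHS = n − k + 1 = 4, slack = 0, bound satisfied, MDS.

Singleton bound: d ≤ n − k + 1.
Here n = 9, k = 6, so n − k + 1 = 4.
Given d = 4, check d ≤ 4: YES.
Slack = (n − k + 1) − d = 0.
The code is MDS (slack = 0).
Description: the claimed parameters are [9, 6, 4]_13; such a code would be MDS (meets Singleton bound).


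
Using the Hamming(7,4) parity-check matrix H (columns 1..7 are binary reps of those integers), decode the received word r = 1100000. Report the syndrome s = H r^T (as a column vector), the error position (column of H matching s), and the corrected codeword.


s = (0, 1, 1)^T, error position = 3, corrected codeword c = 1110000

Compute s = H r^T mod 2 one row at a time:
  s_1 = 0 + 0 + 0 + 0 = 0 ≡ 0 (mod 2).
  s_2 = 1 + 0 + 0 + 0 = 1 ≡ 1 (mod 2).
  s_3 = 1 + 0 + 0 + 0 = 1 ≡ 1 (mod 2).
s = (0, 1, 1)^T — this equals column 3 of H (binary 011), so error is at position 3.
Correct: flip bit 3 of r = 1100000 to get c = 1110000.


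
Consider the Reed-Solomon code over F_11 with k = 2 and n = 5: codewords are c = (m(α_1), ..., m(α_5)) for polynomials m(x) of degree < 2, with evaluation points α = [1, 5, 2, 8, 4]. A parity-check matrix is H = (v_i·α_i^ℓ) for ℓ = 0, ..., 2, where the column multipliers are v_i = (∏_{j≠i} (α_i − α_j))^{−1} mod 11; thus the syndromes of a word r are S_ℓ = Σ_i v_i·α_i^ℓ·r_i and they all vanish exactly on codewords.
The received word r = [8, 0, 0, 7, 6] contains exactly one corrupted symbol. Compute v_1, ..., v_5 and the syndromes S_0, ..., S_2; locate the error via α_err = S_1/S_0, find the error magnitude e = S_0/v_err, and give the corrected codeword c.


S = (3, 4, 9), error at position 2, error magnitude e = 2, c = [8, 9, 0, 7, 6].

Step 1: column multipliers v_i = (∏_{j≠i}(α_i − α_j))^{−1} mod 11.
  i = 1 (α = 1): (1−5)(1−2)(1−8)(1−4) = (−4)·(−1)·(−7)·(−3) = 84 ≡ 7, so v_1 = 7^{−1} = 8 (mod 11).
  i = 2 (α = 5): (5−1)(5−2)(5−8)(5−4) = 4·3·(−3)·1 = −36 ≡ 8, so v_2 = 8^{−1} = 7 (mod 11).
  i = 3 (α = 2): (2−1)(2−5)(2−8)(2−4) = 1·(−3)·(−6)·(−2) = −36 ≡ 8, so v_3 = 8^{−1} = 7 (mod 11).
  i = 4 (α = 8): (8−1)(8−5)(8−2)(8−4) = 7·3·6·4 = 504 ≡ 9, so v_4 = 9^{−1} = 5 (mod 11).
  i = 5 (α = 4): (4−1)(4−5)(4−2)(4−8) = 3·(−1)·2·(−4) = 24 ≡ 2, so v_5 = 2^{−1} = 6 (mod 11).
  v = [8, 7, 7, 5, 6].
Step 2: syndromes of r = [8, 0, 0, 7, 6] (all sums mod 11).
  S_0 = Σ v_i r_i = 8·8 + 7·0 + 7·0 + 5·7 + 6·6 = 135 ≡ 3.
  S_1 = Σ v_i α_i r_i = 8·1·8 + 7·5·0 + 7·2·0 + 5·8·7 + 6·4·6 = 488 ≡ 4.
  α_i^2 mod 11 = [1, 3, 4, 9, 5].
  S_2 = Σ v_i α_i^2 r_i = 8·1·8 + 7·3·0 + 7·4·0 + 5·9·7 + 6·5·6 = 559 ≡ 9.
  S = (3, 4, 9) ≠ 0, so r is not a codeword (an error is present).
Step 3: locate the error. For a single error e at position i, S_ℓ = v_i·e·α_i^ℓ, so α_err = S_1/S_0.
  S_0^{−1} = 3^{−1} = 4 (mod 11), so α_err = 4·4 = 16 ≡ 5 = α_2. Error position i = 2.
  Consistency check: S_2/S_1 = 9·3 = 27 ≡ 5 = α_err ✓ (single-error assumption holds).
Step 4: error magnitude e = S_0/v_2 = S_0·∏_{j≠2}(α_2 − α_j) = 3·8 = 24 ≡ 2 (mod 11).
Step 5: correct position 2: c_2 = r_2 − e = 0 − 2 ≡ 9 (mod 11). Hence c = [8, 9, 0, 7, 6].
  Check: interpolating c through the α_i gives m(x) = 5 + 3·x (degree < 2) with m(α_i) = c_i for every i, so c is indeed a codeword.


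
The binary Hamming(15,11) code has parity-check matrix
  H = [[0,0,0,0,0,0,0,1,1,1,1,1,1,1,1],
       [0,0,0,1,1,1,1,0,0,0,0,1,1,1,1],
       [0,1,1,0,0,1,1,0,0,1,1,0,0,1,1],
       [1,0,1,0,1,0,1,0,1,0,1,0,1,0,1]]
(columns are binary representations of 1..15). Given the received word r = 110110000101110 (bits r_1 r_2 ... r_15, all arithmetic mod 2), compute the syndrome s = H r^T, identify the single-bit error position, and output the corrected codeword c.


s = (0, 1, 1, 1)^T, error position = 7, corrected codeword c = 110110100101110

Compute s = H r^T mod 2 one row at a time:
  s_1 = 0 + 0 + 1 + 0 + 1 + 1 + 1 + 0 = 4 ≡ 0 (mod 2).
  s_2 = 1 + 1 + 0 + 0 + 1 + 1 + 1 + 0 = 5 ≡ 1 (mod 2).
  s_3 = 1 + 0 + 0 + 0 + 1 + 0 + 1 + 0 = 3 ≡ 1 (mod 2).
  s_4 = 1 + 0 + 1 + 0 + 0 + 0 + 1 + 0 = 3 ≡ 1 (mod 2).
s = (0, 1, 1, 1)^T — this equals column 7 of H (binary 0111), so error is at position 7.
Correct: flip bit 7 of r = 110110000101110 to get c = 110110100101110.


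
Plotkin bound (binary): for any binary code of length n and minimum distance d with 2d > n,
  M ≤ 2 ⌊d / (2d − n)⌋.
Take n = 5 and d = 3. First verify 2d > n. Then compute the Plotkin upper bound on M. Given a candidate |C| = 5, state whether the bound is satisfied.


Plotkin bound M ≤ 6; given |C| = 5 ≤ bound (satisfied).

Check applicability: 2d = 6, n = 5.
2d − n = 1 > 0, so Plotkin applies.
Compute d/(2d−n) = 3/1 ≈ 3.0000.
⌊d/(2d−n)⌋ = 3.
Plotkin bound: M ≤ 2·3 = 6.
Given |C| = 5, check: satisfied.
This |C| is below the Plotkin bound.


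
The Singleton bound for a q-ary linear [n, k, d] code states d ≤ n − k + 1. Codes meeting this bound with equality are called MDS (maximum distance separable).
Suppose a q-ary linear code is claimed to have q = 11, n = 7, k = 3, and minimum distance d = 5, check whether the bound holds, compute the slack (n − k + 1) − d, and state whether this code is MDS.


Singleton RHS = n − k + 1 = 5, slack = 0, bound satisfied, MDS.

Singleton bound: d ≤ n − k + 1.
Here n = 7, k = 3, so n − k + 1 = 5.
Given d = 5, check d ≤ 5: YES.
Slack = (n − k + 1) − d = 0.
The code is MDS (slack = 0).
Description: the claimed parameters are [7, 3, 5]_11; such a code would be MDS (meets Singleton bound).


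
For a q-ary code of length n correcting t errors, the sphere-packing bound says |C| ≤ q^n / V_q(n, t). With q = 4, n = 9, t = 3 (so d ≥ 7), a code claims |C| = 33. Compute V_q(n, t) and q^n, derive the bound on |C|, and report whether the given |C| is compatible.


V_q(n, t) = 2620, q^n = 262144, Hamming bound = 100, |C| = 33 ≤ bound (satisfied).

Step 1: Compute V_q(n, t) = Σ_{j=0}^3 C(n, j) (q−1)^j.
  j = 0: C(9,0)·(3)^0 = 1·1 = 1.
  j = 1: C(9,1)·(3)^1 = 9·3 = 27.
  j = 2: C(9,2)·(3)^2 = 36·9 = 324.
  j = 3: C(9,3)·(3)^3 = 84·27 = 2268.
  V_q(n, t) = 1 + 27 + 324 + 2268 = 2620.
Step 2: q^n = 4^9 = 262144.
Step 3: Hamming bound ⌊q^n / V_q(n,t)⌋ = ⌊262144/2620⌋ = 100.
Step 4: Compare |C| = 33 to 100: satisfied.
The claimed |C| lies below the Hamming bound.


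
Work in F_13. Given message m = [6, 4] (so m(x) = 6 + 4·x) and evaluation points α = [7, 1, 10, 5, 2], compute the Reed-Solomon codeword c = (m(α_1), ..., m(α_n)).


c = [8, 10, 7, 0, 1]

Message polynomial: m(x) = 6 + 4·x (mod 13).
For each evaluation point α_i, compute m(α_i) mod 13:
  α_1 = 7: Horner steps 4 → 8, so m(7) = 8.
  α_2 = 1: Horner steps 4 → 10, so m(1) = 10.
  α_3 = 10: Horner steps 4 → 7, so m(10) = 7.
  α_4 = 5: Horner steps 4 → 0, so m(5) = 0.
  α_5 = 2: Horner steps 4 → 1, so m(2) = 1.
Codeword c = [8, 10, 7, 0, 1] ∈ F_13^5.


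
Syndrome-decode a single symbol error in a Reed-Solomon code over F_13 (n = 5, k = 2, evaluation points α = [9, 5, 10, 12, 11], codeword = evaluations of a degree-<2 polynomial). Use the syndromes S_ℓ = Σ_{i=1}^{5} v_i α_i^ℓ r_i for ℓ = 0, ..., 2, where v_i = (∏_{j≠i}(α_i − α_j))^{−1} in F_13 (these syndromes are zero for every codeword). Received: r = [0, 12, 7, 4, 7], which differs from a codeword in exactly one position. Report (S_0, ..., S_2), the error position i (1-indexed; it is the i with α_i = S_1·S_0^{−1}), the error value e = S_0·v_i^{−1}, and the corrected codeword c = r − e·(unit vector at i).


S = (1, 10, 9), error at position 3, error magnitude e = 10, c = [0, 12, 10, 4, 7].

Step 1: column multipliers v_i = (∏_{j≠i}(α_i − α_j))^{−1} mod 13.
  i = 1 (α = 9): (9−5)(9−10)(9−12)(9−11) = 4·(−1)·(−3)·(−2) = −24 ≡ 2, so v_1 = 2^{−1} = 7 (mod 13).
  i = 2 (α = 5): (5−9)(5−10)(5−12)(5−11) = (−4)·(−5)·(−7)·(−6) = 840 ≡ 8, so v_2 = 8^{−1} = 5 (mod 13).
  i = 3 (α = 10): (10−9)(10−5)(10−12)(10−11) = 1·5·(−2)·(−1) = 10 ≡ 10, so v_3 = 10^{−1} = 4 (mod 13).
  i = 4 (α = 12): (12−9)(12−5)(12−10)(12−11) = 3·7·2·1 = 42 ≡ 3, so v_4 = 3^{−1} = 9 (mod 13).
  i = 5 (α = 11): (11−9)(11−5)(11−10)(11−12) = 2·6·1·(−1) = −12 ≡ 1, so v_5 = 1^{−1} = 1 (mod 13).
  v = [7, 5, 4, 9, 1].
Step 2: syndromes of r = [0, 12, 7, 4, 7] (all sums mod 13).
  S_0 = Σ v_i r_i = 7·0 + 5·12 + 4·7 + 9·4 + 1·7 = 131 ≡ 1.
  S_1 = Σ v_i α_i r_i = 7·9·0 + 5·5·12 + 4·10·7 + 9·12·4 + 1·11·7 = 1089 ≡ 10.
  α_i^2 mod 13 = [3, 12, 9, 1, 4].
  S_2 = Σ v_i α_i^2 r_i = 7·3·0 + 5·12·12 + 4·9·7 + 9·1·4 + 1·4·7 = 1036 ≡ 9.
  S = (1, 10, 9) ≠ 0, so r is not a codeword (an error is present).
Step 3: locate the error. For a single error e at position i, S_ℓ = v_i·e·α_i^ℓ, so α_err = S_1/S_0.
  S_0^{−1} = 1^{−1} = 1 (mod 13), so α_err = 10·1 = 10 ≡ 10 = α_3. Error position i = 3.
  Consistency check: S_2/S_1 = 9·4 = 36 ≡ 10 = α_err ✓ (single-error assumption holds).
Step 4: error magnitude e = S_0/v_3 = S_0·∏_{j≠3}(α_3 − α_j) = 1·10 = 10 ≡ 10 (mod 13).
Step 5: correct position 3: c_3 = r_3 − e = 7 − 10 ≡ 10 (mod 13). Hence c = [0, 12, 10, 4, 7].
  Check: interpolating c through the α_i gives m(x) = 1 + 10·x (degree < 2) with m(α_i) = c_i for every i, so c is indeed a codeword.


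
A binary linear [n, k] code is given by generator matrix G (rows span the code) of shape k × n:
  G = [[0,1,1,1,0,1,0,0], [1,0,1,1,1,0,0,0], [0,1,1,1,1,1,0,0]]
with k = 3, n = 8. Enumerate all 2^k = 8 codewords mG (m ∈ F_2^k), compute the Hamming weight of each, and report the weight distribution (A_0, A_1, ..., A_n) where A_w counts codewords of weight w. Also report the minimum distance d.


Weight distribution: A_0 = 1, A_1 = 1, A_3 = 2, A_4 = 3, A_5 = 1. Minimum distance d = 1.

Enumerate all 2^3 = 8 messages m ∈ F_2^3.
For each, compute codeword c = mG in F_2^8, then tally its weight.
  m = 000 → c = 00000000, weight = 0.
  m = 100 → c = 01110100, weight = 4.
  m = 010 → c = 10111000, weight = 4.
  m = 110 → c = 11001100, weight = 4.
  m = 001 → c = 01111100, weight = 5.
  m = 101 → c = 00001000, weight = 1.
  m = 011 → c = 11000100, weight = 3.
  m = 111 → c = 10110000, weight = 3.
Tally weights:
  weight 0: 1 codewords.
  weight 1: 1 codewords.
  weight 3: 2 codewords.
  weight 4: 3 codewords.
  weight 5: 1 codewords.
Minimum distance d = smallest w > 0 with A_w > 0 = 1.
Sanity: Σ A_w = 8 = 2^3 = 8 ✓.


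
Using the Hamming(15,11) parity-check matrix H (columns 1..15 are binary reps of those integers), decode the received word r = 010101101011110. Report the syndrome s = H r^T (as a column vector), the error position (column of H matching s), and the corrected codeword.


s = (1, 0, 1, 0)^T, error position = 10, corrected codeword c = 010101101111110

Compute s = H r^T mod 2 one row at a time:
  s_1 = 0 + 1 + 0 + 1 + 1 + 1 + 1 + 0 = 5 ≡ 1 (mod 2).
  s_2 = 1 + 0 + 1 + 1 + 1 + 1 + 1 + 0 = 6 ≡ 0 (mod 2).
  s_3 = 1 + 0 + 1 + 1 + 0 + 1 + 1 + 0 = 5 ≡ 1 (mod 2).
  s_4 = 0 + 0 + 0 + 1 + 1 + 1 + 1 + 0 = 4 ≡ 0 (mod 2).
s = (1, 0, 1, 0)^T — this equals column 10 of H (binary 1010), so error is at position 10.
Correct: flip bit 10 of r = 010101101011110 to get c = 010101101111110.


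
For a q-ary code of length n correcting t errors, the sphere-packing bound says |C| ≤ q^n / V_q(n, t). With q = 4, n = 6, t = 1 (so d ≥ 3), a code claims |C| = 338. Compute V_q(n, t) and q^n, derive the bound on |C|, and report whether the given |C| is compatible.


V_q(n, t) = 19, q^n = 4096, Hamming bound = 215, |C| = 338 > bound (violated).

Step 1: Compute V_q(n, t) = Σ_{j=0}^1 C(n, j) (q−1)^j.
  j = 0: C(6,0)·(3)^0 = 1·1 = 1.
  j = 1: C(6,1)·(3)^1 = 6·3 = 18.
  V_q(n, t) = 1 + 18 = 19.
Step 2: q^n = 4^6 = 4096.
Step 3: Hamming bound ⌊q^n / V_q(n,t)⌋ = ⌊4096/19⌋ = 215.
Step 4: Compare |C| = 338 to 215: violated.
The claimed |C| lies above the Hamming bound, so no 4-ary code of length 6 with d ≥ 3 can have 338 codewords.


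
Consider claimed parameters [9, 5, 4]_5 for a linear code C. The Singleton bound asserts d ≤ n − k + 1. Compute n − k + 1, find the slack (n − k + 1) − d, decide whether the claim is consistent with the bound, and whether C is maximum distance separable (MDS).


Singleton RHS = n − k + 1 = 5, slack = 1, bound satisfied, not MDS.

Singleton bound: d ≤ n − k + 1.
Here n = 9, k = 5, so n − k + 1 = 5.
Given d = 4, check d ≤ 5: YES.
Slack = (n − k + 1) − d = 1.
The code is NOT MDS (slack = 1 > 0).
Description: the claimed parameters are [9, 5, 4]_5; such a code would be non-MDS.


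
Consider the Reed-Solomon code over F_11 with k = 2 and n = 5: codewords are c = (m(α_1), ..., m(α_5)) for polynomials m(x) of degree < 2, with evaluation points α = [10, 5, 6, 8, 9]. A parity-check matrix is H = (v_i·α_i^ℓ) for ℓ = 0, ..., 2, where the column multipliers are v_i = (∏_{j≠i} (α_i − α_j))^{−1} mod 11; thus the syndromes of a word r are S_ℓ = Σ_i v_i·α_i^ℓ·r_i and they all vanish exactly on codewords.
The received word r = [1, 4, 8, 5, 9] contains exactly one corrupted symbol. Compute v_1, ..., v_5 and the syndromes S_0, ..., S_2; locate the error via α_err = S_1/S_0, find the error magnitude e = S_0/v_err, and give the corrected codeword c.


S = (3, 8, 3), error at position 1, error magnitude e = 10, c = [2, 4, 8, 5, 9].

Step 1: column multipliers v_i = (∏_{j≠i}(α_i − α_j))^{−1} mod 11.
  i = 1 (α = 10): (10−5)(10−6)(10−8)(10−9) = 5·4·2·1 = 40 ≡ 7, so v_1 = 7^{−1} = 8 (mod 11).
  i = 2 (α = 5): (5−10)(5−6)(5−8)(5−9) = (−5)·(−1)·(−3)·(−4) = 60 ≡ 5, so v_2 = 5^{−1} = 9 (mod 11).
  i = 3 (α = 6): (6−10)(6−5)(6−8)(6−9) = (−4)·1·(−2)·(−3) = −24 ≡ 9, so v_3 = 9^{−1} = 5 (mod 11).
  i = 4 (α = 8): (8−10)(8−5)(8−6)(8−9) = (−2)·3·2·(−1) = 12 ≡ 1, so v_4 = 1^{−1} = 1 (mod 11).
  i = 5 (α = 9): (9−10)(9−5)(9−6)(9−8) = (−1)·4·3·1 = −12 ≡ 10, so v_5 = 10^{−1} = 10 (mod 11).
  v = [8, 9, 5, 1, 10].
Step 2: syndromes of r = [1, 4, 8, 5, 9] (all sums mod 11).
  S_0 = Σ v_i r_i = 8·1 + 9·4 + 5·8 + 1·5 + 10·9 = 179 ≡ 3.
  S_1 = Σ v_i α_i r_i = 8·10·1 + 9·5·4 + 5·6·8 + 1·8·5 + 10·9·9 = 1350 ≡ 8.
  α_i^2 mod 11 = [1, 3, 3, 9, 4].
  S_2 = Σ v_i α_i^2 r_i = 8·1·1 + 9·3·4 + 5·3·8 + 1·9·5 + 10·4·9 = 641 ≡ 3.
  S = (3, 8, 3) ≠ 0, so r is not a codeword (an error is present).
Step 3: locate the error. For a single error e at position i, S_ℓ = v_i·e·α_i^ℓ, so α_err = S_1/S_0.
  S_0^{−1} = 3^{−1} = 4 (mod 11), so α_err = 8·4 = 32 ≡ 10 = α_1. Error position i = 1.
  Consistency check: S_2/S_1 = 3·7 = 21 ≡ 10 = α_err ✓ (single-error assumption holds).
Step 4: error magnitude e = S_0/v_1 = S_0·∏_{j≠1}(α_1 − α_j) = 3·7 = 21 ≡ 10 (mod 11).
Step 5: correct position 1: c_1 = r_1 − e = 1 − 10 ≡ 2 (mod 11). Hence c = [2, 4, 8, 5, 9].
  Check: interpolating c through the α_i gives m(x) = 6 + 4·x (degree < 2) with m(α_i) = c_i for every i, so c is indeed a codeword.


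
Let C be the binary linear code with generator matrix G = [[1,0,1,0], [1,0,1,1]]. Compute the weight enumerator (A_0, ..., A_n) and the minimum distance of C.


Weight distribution: A_0 = 1, A_1 = 1, A_2 = 1, A_3 = 1. Minimum distance d = 1.

Enumerate all 2^2 = 4 messages m ∈ F_2^2.
For each, compute codeword c = mG in F_2^4, then tally its weight.
  m = 00 → c = 0000, weight = 0.
  m = 10 → c = 1010, weight = 2.
  m = 01 → c = 1011, weight = 3.
  m = 11 → c = 0001, weight = 1.
Tally weights:
  weight 0: 1 codewords.
  weight 1: 1 codewords.
  weight 2: 1 codewords.
  weight 3: 1 codewords.
Minimum distance d = smallest w > 0 with A_w > 0 = 1.
Sanity: Σ A_w = 4 = 2^2 = 4 ✓.


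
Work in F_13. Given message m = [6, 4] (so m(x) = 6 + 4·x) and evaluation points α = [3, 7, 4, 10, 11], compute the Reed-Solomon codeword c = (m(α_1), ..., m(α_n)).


c = [5, 8, 9, 7, 11]

Message polynomial: m(x) = 6 + 4·x (mod 13).
For each evaluation point α_i, compute m(α_i) mod 13:
  α_1 = 3: Horner steps 4 → 5, so m(3) = 5.
  α_2 = 7: Horner steps 4 → 8, so m(7) = 8.
  α_3 = 4: Horner steps 4 → 9, so m(4) = 9.
  α_4 = 10: Horner steps 4 → 7, so m(10) = 7.
  α_5 = 11: Horner steps 4 → 11, so m(11) = 11.
Codeword c = [5, 8, 9, 7, 11] ∈ F_13^5.


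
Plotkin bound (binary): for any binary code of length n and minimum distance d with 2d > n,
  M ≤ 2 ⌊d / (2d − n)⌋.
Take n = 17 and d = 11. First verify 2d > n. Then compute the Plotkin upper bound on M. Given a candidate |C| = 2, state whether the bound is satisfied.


Plotkin bound M ≤ 4; given |C| = 2 ≤ bound (satisfied).

Check applicability: 2d = 22, n = 17.
2d − n = 5 > 0, so Plotkin applies.
Compute d/(2d−n) = 11/5 ≈ 2.2000.
⌊d/(2d−n)⌋ = 2.
Plotkin bound: M ≤ 2·2 = 4.
Given |C| = 2, check: satisfied.
This |C| is below the Plotkin bound.


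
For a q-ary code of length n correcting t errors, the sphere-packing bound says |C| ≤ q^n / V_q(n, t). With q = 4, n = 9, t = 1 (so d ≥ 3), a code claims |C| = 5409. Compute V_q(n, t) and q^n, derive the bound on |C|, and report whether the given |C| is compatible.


V_q(n, t) = 28, q^n = 262144, Hamming bound = 9362, |C| = 5409 ≤ bound (satisfied).

Step 1: Compute V_q(n, t) = Σ_{j=0}^1 C(n, j) (q−1)^j.
  j = 0: C(9,0)·(3)^0 = 1·1 = 1.
  j = 1: C(9,1)·(3)^1 = 9·3 = 27.
  V_q(n, t) = 1 + 27 = 28.
Step 2: q^n = 4^9 = 262144.
Step 3: Hamming bound ⌊q^n / V_q(n,t)⌋ = ⌊262144/28⌋ = 9362.
Step 4: Compare |C| = 5409 to 9362: satisfied.
The claimed |C| lies below the Hamming bound.


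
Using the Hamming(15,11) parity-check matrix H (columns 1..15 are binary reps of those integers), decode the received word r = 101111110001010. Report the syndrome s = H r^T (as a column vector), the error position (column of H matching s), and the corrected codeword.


s = (1, 0, 0, 0)^T, error position = 8, corrected codeword c = 101111100001010

Compute s = H r^T mod 2 one row at a time:
  s_1 = 1 + 0 + 0 + 0 + 1 + 0 + 1 + 0 = 3 ≡ 1 (mod 2).
  s_2 = 1 + 1 + 1 + 1 + 1 + 0 + 1 + 0 = 6 ≡ 0 (mod 2).
  s_3 = 0 + 1 + 1 + 1 + 0 + 0 + 1 + 0 = 4 ≡ 0 (mod 2).
  s_4 = 1 + 1 + 1 + 1 + 0 + 0 + 0 + 0 = 4 ≡ 0 (mod 2).
s = (1, 0, 0, 0)^T — this equals column 8 of H (binary 1000), so error is at position 8.
Correct: flip bit 8 of r = 101111110001010 to get c = 101111100001010.


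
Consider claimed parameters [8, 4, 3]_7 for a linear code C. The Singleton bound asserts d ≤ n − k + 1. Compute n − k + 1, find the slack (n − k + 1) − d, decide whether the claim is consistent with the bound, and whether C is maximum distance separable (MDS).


Singleton RHS = n − k + 1 = 5, slack = 2, bound satisfied, not MDS.

Singleton bound: d ≤ n − k + 1.
Here n = 8, k = 4, so n − k + 1 = 5.
Given d = 3, check d ≤ 5: YES.
Slack = (n − k + 1) − d = 2.
The code is NOT MDS (slack = 2 > 0).
Description: the claimed parameters are [8, 4, 3]_7; such a code would be non-MDS.


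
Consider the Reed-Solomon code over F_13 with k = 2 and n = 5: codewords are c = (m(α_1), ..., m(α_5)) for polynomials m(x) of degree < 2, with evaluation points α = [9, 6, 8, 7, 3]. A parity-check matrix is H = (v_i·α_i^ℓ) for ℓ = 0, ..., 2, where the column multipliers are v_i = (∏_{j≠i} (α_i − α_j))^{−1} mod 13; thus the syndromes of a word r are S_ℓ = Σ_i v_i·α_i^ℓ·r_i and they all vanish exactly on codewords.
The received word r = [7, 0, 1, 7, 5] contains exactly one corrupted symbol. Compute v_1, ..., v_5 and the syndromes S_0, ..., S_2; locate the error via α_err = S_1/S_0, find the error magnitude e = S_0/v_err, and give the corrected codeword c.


S = (9, 3, 1), error at position 1, error magnitude e = 12, c = [8, 0, 1, 7, 5].

Step 1: column multipliers v_i = (∏_{j≠i}(α_i − α_j))^{−1} mod 13.
  i = 1 (α = 9): (9−6)(9−8)(9−7)(9−3) = 3·1·2·6 = 36 ≡ 10, so v_1 = 10^{−1} = 4 (mod 13).
  i = 2 (α = 6): (6−9)(6−8)(6−7)(6−3) = (−3)·(−2)·(−1)·3 = −18 ≡ 8, so v_2 = 8^{−1} = 5 (mod 13).
  i = 3 (α = 8): (8−9)(8−6)(8−7)(8−3) = (−1)·2·1·5 = −10 ≡ 3, so v_3 = 3^{−1} = 9 (mod 13).
  i = 4 (α = 7): (7−9)(7−6)(7−8)(7−3) = (−2)·1·(−1)·4 = 8 ≡ 8, so v_4 = 8^{−1} = 5 (mod 13).
  i = 5 (α = 3): (3−9)(3−6)(3−8)(3−7) = (−6)·(−3)·(−5)·(−4) = 360 ≡ 9, so v_5 = 9^{−1} = 3 (mod 13).
  v = [4, 5, 9, 5, 3].
Step 2: syndromes of r = [7, 0, 1, 7, 5] (all sums mod 13).
  S_0 = Σ v_i r_i = 4·7 + 5·0 + 9·1 + 5·7 + 3·5 = 87 ≡ 9.
  S_1 = Σ v_i α_i r_i = 4·9·7 + 5·6·0 + 9·8·1 + 5·7·7 + 3·3·5 = 614 ≡ 3.
  α_i^2 mod 13 = [3, 10, 12, 10, 9].
  S_2 = Σ v_i α_i^2 r_i = 4·3·7 + 5·10·0 + 9·12·1 + 5·10·7 + 3·9·5 = 677 ≡ 1.
  S = (9, 3, 1) ≠ 0, so r is not a codeword (an error is present).
Step 3: locate the error. For a single error e at position i, S_ℓ = v_i·e·α_i^ℓ, so α_err = S_1/S_0.
  S_0^{−1} = 9^{−1} = 3 (mod 13), so α_err = 3·3 = 9 ≡ 9 = α_1. Error position i = 1.
  Consistency check: S_2/S_1 = 1·9 = 9 ≡ 9 = α_err ✓ (single-error assumption holds).
Step 4: error magnitude e = S_0/v_1 = S_0·∏_{j≠1}(α_1 − α_j) = 9·10 = 90 ≡ 12 (mod 13).
Step 5: correct position 1: c_1 = r_1 − e = 7 − 12 ≡ 8 (mod 13). Hence c = [8, 0, 1, 7, 5].
  Check: interpolating c through the α_i gives m(x) = 10 + 7·x (degree < 2) with m(α_i) = c_i for every i, so c is indeed a codeword.


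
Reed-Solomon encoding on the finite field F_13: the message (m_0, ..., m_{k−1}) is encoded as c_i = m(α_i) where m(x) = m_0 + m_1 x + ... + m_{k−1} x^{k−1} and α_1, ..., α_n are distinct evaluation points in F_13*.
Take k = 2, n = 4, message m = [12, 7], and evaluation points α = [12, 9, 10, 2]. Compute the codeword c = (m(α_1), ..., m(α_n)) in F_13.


c = [5, 10, 4, 0]

Message polynomial: m(x) = 12 + 7·x (mod 13).
For each evaluation point α_i, compute m(α_i) mod 13:
  α_1 = 12: Horner steps 7 → 5, so m(12) = 5.
  α_2 = 9: Horner steps 7 → 10, so m(9) = 10.
  α_3 = 10: Horner steps 7 → 4, so m(10) = 4.
  α_4 = 2: Horner steps 7 → 0, so m(2) = 0.
Codeword c = [5, 10, 4, 0] ∈ F_13^4.


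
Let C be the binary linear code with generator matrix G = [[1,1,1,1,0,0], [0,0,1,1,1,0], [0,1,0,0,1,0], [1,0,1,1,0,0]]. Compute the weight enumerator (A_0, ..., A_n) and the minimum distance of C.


Weight distribution: A_0 = 1, A_1 = 3, A_2 = 4, A_3 = 4, A_4 = 3, A_5 = 1. Minimum distance d = 1.

Enumerate all 2^4 = 16 messages m ∈ F_2^4.
For each, compute codeword c = mG in F_2^6, then tally its weight.
  m = 0000 → c = 000000, weight = 0.
  m = 1000 → c = 111100, weight = 4.
  m = 0100 → c = 001110, weight = 3.
  m = 1100 → c = 110010, weight = 3.
  m = 0010 → c = 010010, weight = 2.
  m = 1010 → c = 101110, weight = 4.
  m = 0110 → c = 011100, weight = 3.
  m = 1110 → c = 100000, weight = 1.
  m = 0001 → c = 101100, weight = 3.
  m = 1001 → c = 010000, weight = 1.
  m = 0101 → c = 100010, weight = 2.
  m = 1101 → c = 011110, weight = 4.
  m = 0011 → c = 111110, weight = 5.
  m = 1011 → c = 000010, weight = 1.
  m = 0111 → c = 110000, weight = 2.
  m = 1111 → c = 001100, weight = 2.
Tally weights:
  weight 0: 1 codewords.
  weight 1: 3 codewords.
  weight 2: 4 codewords.
  weight 3: 4 codewords.
  weight 4: 3 codewords.
  weight 5: 1 codewords.
Minimum distance d = smallest w > 0 with A_w > 0 = 1.
Sanity: Σ A_w = 16 = 2^4 = 16 ✓.


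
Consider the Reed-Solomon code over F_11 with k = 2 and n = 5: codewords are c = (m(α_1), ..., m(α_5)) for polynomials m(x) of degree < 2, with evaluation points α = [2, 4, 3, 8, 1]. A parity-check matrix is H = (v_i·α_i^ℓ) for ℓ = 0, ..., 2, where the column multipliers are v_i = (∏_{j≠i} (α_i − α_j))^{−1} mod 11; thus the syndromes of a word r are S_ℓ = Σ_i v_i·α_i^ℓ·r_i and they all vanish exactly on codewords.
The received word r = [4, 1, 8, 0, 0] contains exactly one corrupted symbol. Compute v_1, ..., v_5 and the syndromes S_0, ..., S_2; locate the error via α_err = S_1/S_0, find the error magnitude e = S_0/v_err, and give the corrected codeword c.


S = (4, 10, 3), error at position 4, error magnitude e = 5, c = [4, 1, 8, 6, 0].

Step 1: column multipliers v_i = (∏_{j≠i}(α_i − α_j))^{−1} mod 11.
  i = 1 (α = 2): (2−4)(2−3)(2−8)(2−1) = (−2)·(−1)·(−6)·1 = −12 ≡ 10, so v_1 = 10^{−1} = 10 (mod 11).
  i = 2 (α = 4): (4−2)(4−3)(4−8)(4−1) = 2·1·(−4)·3 = −24 ≡ 9, so v_2 = 9^{−1} = 5 (mod 11).
  i = 3 (α = 3): (3−2)(3−4)(3−8)(3−1) = 1·(−1)·(−5)·2 = 10 ≡ 10, so v_3 = 10^{−1} = 10 (mod 11).
  i = 4 (α = 8): (8−2)(8−4)(8−3)(8−1) = 6·4·5·7 = 840 ≡ 4, so v_4 = 4^{−1} = 3 (mod 11).
  i = 5 (α = 1): (1−2)(1−4)(1−3)(1−8) = (−1)·(−3)·(−2)·(−7) = 42 ≡ 9, so v_5 = 9^{−1} = 5 (mod 11).
  v = [10, 5, 10, 3, 5].
Step 2: syndromes of r = [4, 1, 8, 0, 0] (all sums mod 11).
  S_0 = Σ v_i r_i = 10·4 + 5·1 + 10·8 + 3·0 + 5·0 = 125 ≡ 4.
  S_1 = Σ v_i α_i r_i = 10·2·4 + 5·4·1 + 10·3·8 + 3·8·0 + 5·1·0 = 340 ≡ 10.
  α_i^2 mod 11 = [4, 5, 9, 9, 1].
  S_2 = Σ v_i α_i^2 r_i = 10·4·4 + 5·5·1 + 10·9·8 + 3·9·0 + 5·1·0 = 905 ≡ 3.
  S = (4, 10, 3) ≠ 0, so r is not a codeword (an error is present).
Step 3: locate the error. For a single error e at position i, S_ℓ = v_i·e·α_i^ℓ, so α_err = S_1/S_0.
  S_0^{−1} = 4^{−1} = 3 (mod 11), so α_err = 10·3 = 30 ≡ 8 = α_4. Error position i = 4.
  Consistency check: S_2/S_1 = 3·10 = 30 ≡ 8 = α_err ✓ (single-error assumption holds).
Step 4: error magnitude e = S_0/v_4 = S_0·∏_{j≠4}(α_4 − α_j) = 4·4 = 16 ≡ 5 (mod 11).
Step 5: correct position 4: c_4 = r_4 − e = 0 − 5 ≡ 6 (mod 11). Hence c = [4, 1, 8, 6, 0].
  Check: interpolating c through the α_i gives m(x) = 7 + 4·x (degree < 2) with m(α_i) = c_i for every i, so c is indeed a codeword.


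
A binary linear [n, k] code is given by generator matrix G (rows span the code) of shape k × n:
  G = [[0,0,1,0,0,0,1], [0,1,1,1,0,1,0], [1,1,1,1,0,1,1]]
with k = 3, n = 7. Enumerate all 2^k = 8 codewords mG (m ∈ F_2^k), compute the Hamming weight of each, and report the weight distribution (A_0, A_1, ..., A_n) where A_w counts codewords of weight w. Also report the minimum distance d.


Weight distribution: A_0 = 1, A_2 = 3, A_4 = 3, A_6 = 1. Minimum distance d = 2.

Enumerate all 2^3 = 8 messages m ∈ F_2^3.
For each, compute codeword c = mG in F_2^7, then tally its weight.
  m = 000 → c = 0000000, weight = 0.
  m = 100 → c = 0010001, weight = 2.
  m = 010 → c = 0111010, weight = 4.
  m = 110 → c = 0101011, weight = 4.
  m = 001 → c = 1111011, weight = 6.
  m = 101 → c = 1101010, weight = 4.
  m = 011 → c = 1000001, weight = 2.
  m = 111 → c = 1010000, weight = 2.
Tally weights:
  weight 0: 1 codewords.
  weight 2: 3 codewords.
  weight 4: 3 codewords.
  weight 6: 1 codewords.
Minimum distance d = smallest w > 0 with A_w > 0 = 2.
Sanity: Σ A_w = 8 = 2^3 = 8 ✓.


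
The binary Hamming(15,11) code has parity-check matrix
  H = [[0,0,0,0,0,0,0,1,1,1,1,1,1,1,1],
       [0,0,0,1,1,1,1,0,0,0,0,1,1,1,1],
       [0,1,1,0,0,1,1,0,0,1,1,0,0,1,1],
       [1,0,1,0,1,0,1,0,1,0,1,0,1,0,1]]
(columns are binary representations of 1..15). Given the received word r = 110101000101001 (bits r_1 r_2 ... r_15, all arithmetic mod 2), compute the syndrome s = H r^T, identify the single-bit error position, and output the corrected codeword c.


s = (1, 0, 0, 0)^T, error position = 8, corrected codeword c = 110101010101001

Compute s = H r^T mod 2 one row at a time:
  s_1 = 0 + 0 + 1 + 0 + 1 + 0 + 0 + 1 = 3 ≡ 1 (mod 2).
  s_2 = 1 + 0 + 1 + 0 + 1 + 0 + 0 + 1 = 4 ≡ 0 (mod 2).
  s_3 = 1 + 0 + 1 + 0 + 1 + 0 + 0 + 1 = 4 ≡ 0 (mod 2).
  s_4 = 1 + 0 + 0 + 0 + 0 + 0 + 0 + 1 = 2 ≡ 0 (mod 2).
s = (1, 0, 0, 0)^T — this equals column 8 of H (binary 1000), so error is at position 8.
Correct: flip bit 8 of r = 110101000101001 to get c = 110101010101001.


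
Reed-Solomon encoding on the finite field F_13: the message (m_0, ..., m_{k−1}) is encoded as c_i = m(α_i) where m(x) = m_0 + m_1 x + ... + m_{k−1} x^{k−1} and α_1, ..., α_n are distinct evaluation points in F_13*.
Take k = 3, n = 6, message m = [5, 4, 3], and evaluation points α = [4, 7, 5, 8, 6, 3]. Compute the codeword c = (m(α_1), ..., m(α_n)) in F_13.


c = [4, 11, 9, 8, 7, 5]

Message polynomial: m(x) = 5 + 4·x + 3·x^2 (mod 13).
For each evaluation point α_i, compute m(α_i) mod 13:
  α_1 = 4: Horner steps 3 → 3 → 4, so m(4) = 4.
  α_2 = 7: Horner steps 3 → 12 → 11, so m(7) = 11.
  α_3 = 5: Horner steps 3 → 6 → 9, so m(5) = 9.
  α_4 = 8: Horner steps 3 → 2 → 8, so m(8) = 8.
  α_5 = 6: Horner steps 3 → 9 → 7, so m(6) = 7.
  α_6 = 3: Horner steps 3 → 0 → 5, so m(3) = 5.
Codeword c = [4, 11, 9, 8, 7, 5] ∈ F_13^6.


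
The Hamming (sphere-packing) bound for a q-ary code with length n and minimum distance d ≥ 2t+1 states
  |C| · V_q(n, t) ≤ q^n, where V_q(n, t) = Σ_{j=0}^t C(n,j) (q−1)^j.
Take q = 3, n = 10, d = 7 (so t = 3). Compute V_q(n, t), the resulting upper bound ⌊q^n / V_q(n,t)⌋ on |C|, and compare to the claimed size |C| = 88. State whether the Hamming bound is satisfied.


V_q(n, t) = 1161, q^n = 59049, Hamming bound = 50, |C| = 88 > bound (violated).

Step 1: Compute V_q(n, t) = Σ_{j=0}^3 C(n, j) (q−1)^j.
  j = 0: C(10,0)·(2)^0 = 1·1 = 1.
  j = 1: C(10,1)·(2)^1 = 10·2 = 20.
  j = 2: C(10,2)·(2)^2 = 45·4 = 180.
  j = 3: C(10,3)·(2)^3 = 120·8 = 960.
  V_q(n, t) = 1 + 20 + 180 + 960 = 1161.
Step 2: q^n = 3^10 = 59049.
Step 3: Hamming bound ⌊q^n / V_q(n,t)⌋ = ⌊59049/1161⌋ = 50.
Step 4: Compare |C| = 88 to 50: violated.
The claimed |C| lies above the Hamming bound, so no 3-ary code of length 10 with d ≥ 7 can have 88 codewords.


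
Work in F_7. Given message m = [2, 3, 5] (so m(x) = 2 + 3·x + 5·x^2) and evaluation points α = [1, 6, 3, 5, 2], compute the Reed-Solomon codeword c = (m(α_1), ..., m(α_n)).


c = [3, 4, 0, 2, 0]

Message polynomial: m(x) = 2 + 3·x + 5·x^2 (mod 7).
For each evaluation point α_i, compute m(α_i) mod 7:
  α_1 = 1: Horner steps 5 → 1 → 3, so m(1) = 3.
  α_2 = 6: Horner steps 5 → 5 → 4, so m(6) = 4.
  α_3 = 3: Horner steps 5 → 4 → 0, so m(3) = 0.
  α_4 = 5: Horner steps 5 → 0 → 2, so m(5) = 2.
  α_5 = 2: Horner steps 5 → 6 → 0, so m(2) = 0.
Codeword c = [3, 4, 0, 2, 0] ∈ F_7^5.


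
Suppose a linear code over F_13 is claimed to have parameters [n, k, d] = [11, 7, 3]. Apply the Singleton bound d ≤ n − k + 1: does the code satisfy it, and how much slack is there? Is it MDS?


Singleton RHS = n − k + 1 = 5, slack = 2, bound satisfied, not MDS.

Singleton bound: d ≤ n − k + 1.
Here n = 11, k = 7, so n − k + 1 = 5.
Given d = 3, check d ≤ 5: YES.
Slack = (n − k + 1) − d = 2.
The code is NOT MDS (slack = 2 > 0).
Description: the claimed parameters are [11, 7, 3]_13; such a code would be non-MDS.


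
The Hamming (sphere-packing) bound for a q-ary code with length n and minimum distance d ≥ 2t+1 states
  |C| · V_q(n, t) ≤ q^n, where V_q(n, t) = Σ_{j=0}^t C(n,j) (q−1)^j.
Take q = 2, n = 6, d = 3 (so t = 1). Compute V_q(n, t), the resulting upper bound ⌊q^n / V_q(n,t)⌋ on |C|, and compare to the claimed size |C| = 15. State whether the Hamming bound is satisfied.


V_q(n, t) = 7, q^n = 64, Hamming bound = 9, |C| = 15 > bound (violated).

Step 1: Compute V_q(n, t) = Σ_{j=0}^1 C(n, j) (q−1)^j.
  j = 0: C(6,0)·(1)^0 = 1·1 = 1.
  j = 1: C(6,1)·(1)^1 = 6·1 = 6.
  V_q(n, t) = 1 + 6 = 7.
Step 2: q^n = 2^6 = 64.
Step 3: Hamming bound ⌊q^n / V_q(n,t)⌋ = ⌊64/7⌋ = 9.
Step 4: Compare |C| = 15 to 9: violated.
The claimed |C| lies above the Hamming bound, so no 2-ary code of length 6 with d ≥ 3 can have 15 codewords.


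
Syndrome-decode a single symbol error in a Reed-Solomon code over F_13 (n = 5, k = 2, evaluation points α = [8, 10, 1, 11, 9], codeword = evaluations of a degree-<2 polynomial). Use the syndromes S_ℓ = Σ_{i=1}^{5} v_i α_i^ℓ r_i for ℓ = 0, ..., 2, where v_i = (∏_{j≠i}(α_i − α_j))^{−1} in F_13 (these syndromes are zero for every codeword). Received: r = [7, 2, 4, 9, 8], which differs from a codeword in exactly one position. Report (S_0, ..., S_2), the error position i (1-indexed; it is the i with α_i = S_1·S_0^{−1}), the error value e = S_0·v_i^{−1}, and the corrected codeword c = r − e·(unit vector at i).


S = (11, 10, 2), error at position 1, error magnitude e = 6, c = [1, 2, 4, 9, 8].

Step 1: column multipliers v_i = (∏_{j≠i}(α_i − α_j))^{−1} mod 13.
  i = 1 (α = 8): (8−10)(8−1)(8−11)(8−9) = (−2)·7·(−3)·(−1) = −42 ≡ 10, so v_1 = 10^{−1} = 4 (mod 13).
  i = 2 (α = 10): (10−8)(10−1)(10−11)(10−9) = 2·9·(−1)·1 = −18 ≡ 8, so v_2 = 8^{−1} = 5 (mod 13).
  i = 3 (α = 1): (1−8)(1−10)(1−11)(1−9) = (−7)·(−9)·(−10)·(−8) = 5040 ≡ 9, so v_3 = 9^{−1} = 3 (mod 13).
  i = 4 (α = 11): (11−8)(11−10)(11−1)(11−9) = 3·1·10·2 = 60 ≡ 8, so v_4 = 8^{−1} = 5 (mod 13).
  i = 5 (α = 9): (9−8)(9−10)(9−1)(9−11) = 1·(−1)·8·(−2) = 16 ≡ 3, so v_5 = 3^{−1} = 9 (mod 13).
  v = [4, 5, 3, 5, 9].
Step 2: syndromes of r = [7, 2, 4, 9, 8] (all sums mod 13).
  S_0 = Σ v_i r_i = 4·7 + 5·2 + 3·4 + 5·9 + 9·8 = 167 ≡ 11.
  S_1 = Σ v_i α_i r_i = 4·8·7 + 5·10·2 + 3·1·4 + 5·11·9 + 9·9·8 = 1479 ≡ 10.
  α_i^2 mod 13 = [12, 9, 1, 4, 3].
  S_2 = Σ v_i α_i^2 r_i = 4·12·7 + 5·9·2 + 3·1·4 + 5·4·9 + 9·3·8 = 834 ≡ 2.
  S = (11, 10, 2) ≠ 0, so r is not a codeword (an error is present).
Step 3: locate the error. For a single error e at position i, S_ℓ = v_i·e·α_i^ℓ, so α_err = S_1/S_0.
  S_0^{−1} = 11^{−1} = 6 (mod 13), so α_err = 10·6 = 60 ≡ 8 = α_1. Error position i = 1.
  Consistency check: S_2/S_1 = 2·4 = 8 ≡ 8 = α_err ✓ (single-error assumption holds).
Step 4: error magnitude e = S_0/v_1 = S_0·∏_{j≠1}(α_1 − α_j) = 11·10 = 110 ≡ 6 (mod 13).
Step 5: correct position 1: c_1 = r_1 − e = 7 − 6 ≡ 1 (mod 13). Hence c = [1, 2, 4, 9, 8].
  Check: interpolating c through the α_i gives m(x) = 10 + 7·x (degree < 2) with m(α_i) = c_i for every i, so c is indeed a codeword.


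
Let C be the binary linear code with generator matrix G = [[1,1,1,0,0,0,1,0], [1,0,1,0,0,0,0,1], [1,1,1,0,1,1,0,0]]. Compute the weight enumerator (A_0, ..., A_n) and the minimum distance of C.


Weight distribution: A_0 = 1, A_3 = 3, A_4 = 2, A_5 = 1, A_6 = 1. Minimum distance d = 3.

Enumerate all 2^3 = 8 messages m ∈ F_2^3.
For each, compute codeword c = mG in F_2^8, then tally its weight.
  m = 000 → c = 00000000, weight = 0.
  m = 100 → c = 11100010, weight = 4.
  m = 010 → c = 10100001, weight = 3.
  m = 110 → c = 01000011, weight = 3.
  m = 001 → c = 11101100, weight = 5.
  m = 101 → c = 00001110, weight = 3.
  m = 011 → c = 01001101, weight = 4.
  m = 111 → c = 10101111, weight = 6.
Tally weights:
  weight 0: 1 codewords.
  weight 3: 3 codewords.
  weight 4: 2 codewords.
  weight 5: 1 codewords.
  weight 6: 1 codewords.
Minimum distance d = smallest w > 0 with A_w > 0 = 3.
Sanity: Σ A_w = 8 = 2^3 = 8 ✓.


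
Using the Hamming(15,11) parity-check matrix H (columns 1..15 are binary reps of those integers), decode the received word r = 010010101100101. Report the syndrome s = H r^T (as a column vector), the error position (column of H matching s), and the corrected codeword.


s = (0, 0, 0, 1)^T, error position = 1, corrected codeword c = 110010101100101

Compute s = H r^T mod 2 one row at a time:
  s_1 = 0 + 1 + 1 + 0 + 0 + 1 + 0 + 1 = 4 ≡ 0 (mod 2).
  s_2 = 0 + 1 + 0 + 1 + 0 + 1 + 0 + 1 = 4 ≡ 0 (mod 2).
  s_3 = 1 + 0 + 0 + 1 + 1 + 0 + 0 + 1 = 4 ≡ 0 (mod 2).
  s_4 = 0 + 0 + 1 + 1 + 1 + 0 + 1 + 1 = 5 ≡ 1 (mod 2).
s = (0, 0, 0, 1)^T — this equals column 1 of H (binary 0001), so error is at position 1.
Correct: flip bit 1 of r = 010010101100101 to get c = 110010101100101.


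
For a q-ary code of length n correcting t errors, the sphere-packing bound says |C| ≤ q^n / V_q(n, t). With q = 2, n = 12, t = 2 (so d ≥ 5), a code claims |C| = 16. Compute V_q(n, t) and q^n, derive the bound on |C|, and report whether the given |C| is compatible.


V_q(n, t) = 79, q^n = 4096, Hamming bound = 51, |C| = 16 ≤ bound (satisfied).

Step 1: Compute V_q(n, t) = Σ_{j=0}^2 C(n, j) (q−1)^j.
  j = 0: C(12,0)·(1)^0 = 1·1 = 1.
  j = 1: C(12,1)·(1)^1 = 12·1 = 12.
  j = 2: C(12,2)·(1)^2 = 66·1 = 66.
  V_q(n, t) = 1 + 12 + 66 = 79.
Step 2: q^n = 2^12 = 4096.
Step 3: Hamming bound ⌊q^n / V_q(n,t)⌋ = ⌊4096/79⌋ = 51.
Step 4: Compare |C| = 16 to 51: satisfied.
The claimed |C| lies below the Hamming bound.
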